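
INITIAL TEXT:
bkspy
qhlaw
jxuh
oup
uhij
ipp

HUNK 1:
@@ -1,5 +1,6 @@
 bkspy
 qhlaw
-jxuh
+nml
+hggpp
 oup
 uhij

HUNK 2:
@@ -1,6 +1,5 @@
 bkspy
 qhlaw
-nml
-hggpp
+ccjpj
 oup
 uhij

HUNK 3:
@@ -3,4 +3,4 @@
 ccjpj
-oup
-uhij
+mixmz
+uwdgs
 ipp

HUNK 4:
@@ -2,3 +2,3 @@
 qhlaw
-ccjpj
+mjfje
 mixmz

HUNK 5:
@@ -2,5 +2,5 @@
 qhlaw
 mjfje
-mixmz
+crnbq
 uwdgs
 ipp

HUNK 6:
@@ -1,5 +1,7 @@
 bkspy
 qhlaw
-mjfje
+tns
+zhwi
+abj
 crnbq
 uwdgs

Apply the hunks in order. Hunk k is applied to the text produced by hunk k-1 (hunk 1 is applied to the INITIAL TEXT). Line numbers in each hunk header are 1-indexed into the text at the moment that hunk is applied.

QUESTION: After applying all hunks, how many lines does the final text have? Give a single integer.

Answer: 8

Derivation:
Hunk 1: at line 1 remove [jxuh] add [nml,hggpp] -> 7 lines: bkspy qhlaw nml hggpp oup uhij ipp
Hunk 2: at line 1 remove [nml,hggpp] add [ccjpj] -> 6 lines: bkspy qhlaw ccjpj oup uhij ipp
Hunk 3: at line 3 remove [oup,uhij] add [mixmz,uwdgs] -> 6 lines: bkspy qhlaw ccjpj mixmz uwdgs ipp
Hunk 4: at line 2 remove [ccjpj] add [mjfje] -> 6 lines: bkspy qhlaw mjfje mixmz uwdgs ipp
Hunk 5: at line 2 remove [mixmz] add [crnbq] -> 6 lines: bkspy qhlaw mjfje crnbq uwdgs ipp
Hunk 6: at line 1 remove [mjfje] add [tns,zhwi,abj] -> 8 lines: bkspy qhlaw tns zhwi abj crnbq uwdgs ipp
Final line count: 8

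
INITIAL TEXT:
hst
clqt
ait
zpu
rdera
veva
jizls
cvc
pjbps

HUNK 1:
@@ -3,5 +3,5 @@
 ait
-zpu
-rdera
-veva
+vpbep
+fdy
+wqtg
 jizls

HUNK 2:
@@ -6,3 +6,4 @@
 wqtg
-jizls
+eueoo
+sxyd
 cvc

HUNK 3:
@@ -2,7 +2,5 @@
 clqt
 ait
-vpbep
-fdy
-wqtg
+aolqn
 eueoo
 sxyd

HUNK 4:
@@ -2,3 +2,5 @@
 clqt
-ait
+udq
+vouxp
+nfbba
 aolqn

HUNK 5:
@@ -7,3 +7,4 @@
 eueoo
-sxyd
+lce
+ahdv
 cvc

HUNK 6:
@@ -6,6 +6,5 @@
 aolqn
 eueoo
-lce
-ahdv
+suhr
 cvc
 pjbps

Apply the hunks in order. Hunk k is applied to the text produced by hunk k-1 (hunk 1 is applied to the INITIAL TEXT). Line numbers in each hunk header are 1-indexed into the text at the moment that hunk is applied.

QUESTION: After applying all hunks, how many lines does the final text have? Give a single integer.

Answer: 10

Derivation:
Hunk 1: at line 3 remove [zpu,rdera,veva] add [vpbep,fdy,wqtg] -> 9 lines: hst clqt ait vpbep fdy wqtg jizls cvc pjbps
Hunk 2: at line 6 remove [jizls] add [eueoo,sxyd] -> 10 lines: hst clqt ait vpbep fdy wqtg eueoo sxyd cvc pjbps
Hunk 3: at line 2 remove [vpbep,fdy,wqtg] add [aolqn] -> 8 lines: hst clqt ait aolqn eueoo sxyd cvc pjbps
Hunk 4: at line 2 remove [ait] add [udq,vouxp,nfbba] -> 10 lines: hst clqt udq vouxp nfbba aolqn eueoo sxyd cvc pjbps
Hunk 5: at line 7 remove [sxyd] add [lce,ahdv] -> 11 lines: hst clqt udq vouxp nfbba aolqn eueoo lce ahdv cvc pjbps
Hunk 6: at line 6 remove [lce,ahdv] add [suhr] -> 10 lines: hst clqt udq vouxp nfbba aolqn eueoo suhr cvc pjbps
Final line count: 10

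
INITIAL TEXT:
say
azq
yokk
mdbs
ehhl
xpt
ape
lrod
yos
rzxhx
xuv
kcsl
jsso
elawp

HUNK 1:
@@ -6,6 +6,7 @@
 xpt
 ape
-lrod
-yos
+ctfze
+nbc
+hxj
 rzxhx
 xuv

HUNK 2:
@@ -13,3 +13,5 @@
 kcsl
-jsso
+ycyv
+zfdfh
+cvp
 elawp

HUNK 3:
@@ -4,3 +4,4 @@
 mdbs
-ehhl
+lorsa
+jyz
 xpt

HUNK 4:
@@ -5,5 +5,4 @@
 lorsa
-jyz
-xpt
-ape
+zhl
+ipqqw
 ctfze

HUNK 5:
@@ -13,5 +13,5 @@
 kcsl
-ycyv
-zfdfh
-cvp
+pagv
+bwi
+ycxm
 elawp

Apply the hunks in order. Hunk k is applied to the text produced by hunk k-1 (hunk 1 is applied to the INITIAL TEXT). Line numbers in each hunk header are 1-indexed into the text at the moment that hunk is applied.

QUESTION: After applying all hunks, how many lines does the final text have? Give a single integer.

Hunk 1: at line 6 remove [lrod,yos] add [ctfze,nbc,hxj] -> 15 lines: say azq yokk mdbs ehhl xpt ape ctfze nbc hxj rzxhx xuv kcsl jsso elawp
Hunk 2: at line 13 remove [jsso] add [ycyv,zfdfh,cvp] -> 17 lines: say azq yokk mdbs ehhl xpt ape ctfze nbc hxj rzxhx xuv kcsl ycyv zfdfh cvp elawp
Hunk 3: at line 4 remove [ehhl] add [lorsa,jyz] -> 18 lines: say azq yokk mdbs lorsa jyz xpt ape ctfze nbc hxj rzxhx xuv kcsl ycyv zfdfh cvp elawp
Hunk 4: at line 5 remove [jyz,xpt,ape] add [zhl,ipqqw] -> 17 lines: say azq yokk mdbs lorsa zhl ipqqw ctfze nbc hxj rzxhx xuv kcsl ycyv zfdfh cvp elawp
Hunk 5: at line 13 remove [ycyv,zfdfh,cvp] add [pagv,bwi,ycxm] -> 17 lines: say azq yokk mdbs lorsa zhl ipqqw ctfze nbc hxj rzxhx xuv kcsl pagv bwi ycxm elawp
Final line count: 17

Answer: 17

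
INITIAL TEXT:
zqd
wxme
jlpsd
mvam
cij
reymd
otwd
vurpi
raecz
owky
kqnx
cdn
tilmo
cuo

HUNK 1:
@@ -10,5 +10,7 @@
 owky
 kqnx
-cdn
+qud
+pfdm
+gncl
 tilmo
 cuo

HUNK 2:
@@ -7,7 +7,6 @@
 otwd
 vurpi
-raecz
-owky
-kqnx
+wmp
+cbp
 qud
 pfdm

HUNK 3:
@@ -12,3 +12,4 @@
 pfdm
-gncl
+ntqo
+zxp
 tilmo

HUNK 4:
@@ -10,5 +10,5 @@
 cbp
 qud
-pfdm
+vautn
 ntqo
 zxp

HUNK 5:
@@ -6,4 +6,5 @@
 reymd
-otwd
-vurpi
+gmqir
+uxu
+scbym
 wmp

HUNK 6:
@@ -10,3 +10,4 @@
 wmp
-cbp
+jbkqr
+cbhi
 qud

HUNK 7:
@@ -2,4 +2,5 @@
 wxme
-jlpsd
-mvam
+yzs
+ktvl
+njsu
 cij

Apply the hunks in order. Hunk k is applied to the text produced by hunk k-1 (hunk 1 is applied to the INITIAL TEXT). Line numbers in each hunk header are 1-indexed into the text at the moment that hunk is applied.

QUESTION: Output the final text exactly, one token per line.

Answer: zqd
wxme
yzs
ktvl
njsu
cij
reymd
gmqir
uxu
scbym
wmp
jbkqr
cbhi
qud
vautn
ntqo
zxp
tilmo
cuo

Derivation:
Hunk 1: at line 10 remove [cdn] add [qud,pfdm,gncl] -> 16 lines: zqd wxme jlpsd mvam cij reymd otwd vurpi raecz owky kqnx qud pfdm gncl tilmo cuo
Hunk 2: at line 7 remove [raecz,owky,kqnx] add [wmp,cbp] -> 15 lines: zqd wxme jlpsd mvam cij reymd otwd vurpi wmp cbp qud pfdm gncl tilmo cuo
Hunk 3: at line 12 remove [gncl] add [ntqo,zxp] -> 16 lines: zqd wxme jlpsd mvam cij reymd otwd vurpi wmp cbp qud pfdm ntqo zxp tilmo cuo
Hunk 4: at line 10 remove [pfdm] add [vautn] -> 16 lines: zqd wxme jlpsd mvam cij reymd otwd vurpi wmp cbp qud vautn ntqo zxp tilmo cuo
Hunk 5: at line 6 remove [otwd,vurpi] add [gmqir,uxu,scbym] -> 17 lines: zqd wxme jlpsd mvam cij reymd gmqir uxu scbym wmp cbp qud vautn ntqo zxp tilmo cuo
Hunk 6: at line 10 remove [cbp] add [jbkqr,cbhi] -> 18 lines: zqd wxme jlpsd mvam cij reymd gmqir uxu scbym wmp jbkqr cbhi qud vautn ntqo zxp tilmo cuo
Hunk 7: at line 2 remove [jlpsd,mvam] add [yzs,ktvl,njsu] -> 19 lines: zqd wxme yzs ktvl njsu cij reymd gmqir uxu scbym wmp jbkqr cbhi qud vautn ntqo zxp tilmo cuo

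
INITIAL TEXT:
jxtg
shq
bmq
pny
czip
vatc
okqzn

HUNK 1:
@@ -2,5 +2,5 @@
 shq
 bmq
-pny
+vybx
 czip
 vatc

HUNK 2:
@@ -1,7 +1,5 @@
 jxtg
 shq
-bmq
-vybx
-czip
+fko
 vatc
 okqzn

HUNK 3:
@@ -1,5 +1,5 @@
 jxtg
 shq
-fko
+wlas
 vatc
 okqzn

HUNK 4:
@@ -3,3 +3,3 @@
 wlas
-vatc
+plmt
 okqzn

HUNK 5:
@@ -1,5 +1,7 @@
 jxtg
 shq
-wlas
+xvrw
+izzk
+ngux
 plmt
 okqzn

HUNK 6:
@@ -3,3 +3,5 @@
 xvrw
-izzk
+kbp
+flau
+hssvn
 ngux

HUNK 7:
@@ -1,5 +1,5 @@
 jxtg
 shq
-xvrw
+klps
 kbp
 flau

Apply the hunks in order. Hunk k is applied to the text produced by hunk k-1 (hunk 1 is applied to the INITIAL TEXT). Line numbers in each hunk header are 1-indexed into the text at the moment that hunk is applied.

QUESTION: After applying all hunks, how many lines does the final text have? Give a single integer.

Hunk 1: at line 2 remove [pny] add [vybx] -> 7 lines: jxtg shq bmq vybx czip vatc okqzn
Hunk 2: at line 1 remove [bmq,vybx,czip] add [fko] -> 5 lines: jxtg shq fko vatc okqzn
Hunk 3: at line 1 remove [fko] add [wlas] -> 5 lines: jxtg shq wlas vatc okqzn
Hunk 4: at line 3 remove [vatc] add [plmt] -> 5 lines: jxtg shq wlas plmt okqzn
Hunk 5: at line 1 remove [wlas] add [xvrw,izzk,ngux] -> 7 lines: jxtg shq xvrw izzk ngux plmt okqzn
Hunk 6: at line 3 remove [izzk] add [kbp,flau,hssvn] -> 9 lines: jxtg shq xvrw kbp flau hssvn ngux plmt okqzn
Hunk 7: at line 1 remove [xvrw] add [klps] -> 9 lines: jxtg shq klps kbp flau hssvn ngux plmt okqzn
Final line count: 9

Answer: 9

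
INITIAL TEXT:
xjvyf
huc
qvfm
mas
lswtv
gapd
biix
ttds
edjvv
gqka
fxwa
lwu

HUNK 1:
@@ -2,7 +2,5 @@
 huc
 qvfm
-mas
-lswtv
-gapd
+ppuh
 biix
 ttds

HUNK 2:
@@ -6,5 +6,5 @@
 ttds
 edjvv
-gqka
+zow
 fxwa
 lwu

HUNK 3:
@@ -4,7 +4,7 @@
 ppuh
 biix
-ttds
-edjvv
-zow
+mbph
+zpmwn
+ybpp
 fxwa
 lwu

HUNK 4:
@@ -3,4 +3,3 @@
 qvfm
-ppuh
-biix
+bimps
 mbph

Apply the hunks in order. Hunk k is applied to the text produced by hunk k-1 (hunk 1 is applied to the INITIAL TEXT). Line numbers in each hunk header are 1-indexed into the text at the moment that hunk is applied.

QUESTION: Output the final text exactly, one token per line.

Hunk 1: at line 2 remove [mas,lswtv,gapd] add [ppuh] -> 10 lines: xjvyf huc qvfm ppuh biix ttds edjvv gqka fxwa lwu
Hunk 2: at line 6 remove [gqka] add [zow] -> 10 lines: xjvyf huc qvfm ppuh biix ttds edjvv zow fxwa lwu
Hunk 3: at line 4 remove [ttds,edjvv,zow] add [mbph,zpmwn,ybpp] -> 10 lines: xjvyf huc qvfm ppuh biix mbph zpmwn ybpp fxwa lwu
Hunk 4: at line 3 remove [ppuh,biix] add [bimps] -> 9 lines: xjvyf huc qvfm bimps mbph zpmwn ybpp fxwa lwu

Answer: xjvyf
huc
qvfm
bimps
mbph
zpmwn
ybpp
fxwa
lwu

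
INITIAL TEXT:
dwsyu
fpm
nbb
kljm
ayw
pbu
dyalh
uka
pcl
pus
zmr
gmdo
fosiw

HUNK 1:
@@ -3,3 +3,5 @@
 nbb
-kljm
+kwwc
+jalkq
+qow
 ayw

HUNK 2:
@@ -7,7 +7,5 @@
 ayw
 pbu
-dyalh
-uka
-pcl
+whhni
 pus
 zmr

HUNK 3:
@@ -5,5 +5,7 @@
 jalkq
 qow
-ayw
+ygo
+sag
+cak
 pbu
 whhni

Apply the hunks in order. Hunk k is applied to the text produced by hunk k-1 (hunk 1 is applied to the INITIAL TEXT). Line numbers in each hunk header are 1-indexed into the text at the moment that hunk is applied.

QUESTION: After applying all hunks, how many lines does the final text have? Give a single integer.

Answer: 15

Derivation:
Hunk 1: at line 3 remove [kljm] add [kwwc,jalkq,qow] -> 15 lines: dwsyu fpm nbb kwwc jalkq qow ayw pbu dyalh uka pcl pus zmr gmdo fosiw
Hunk 2: at line 7 remove [dyalh,uka,pcl] add [whhni] -> 13 lines: dwsyu fpm nbb kwwc jalkq qow ayw pbu whhni pus zmr gmdo fosiw
Hunk 3: at line 5 remove [ayw] add [ygo,sag,cak] -> 15 lines: dwsyu fpm nbb kwwc jalkq qow ygo sag cak pbu whhni pus zmr gmdo fosiw
Final line count: 15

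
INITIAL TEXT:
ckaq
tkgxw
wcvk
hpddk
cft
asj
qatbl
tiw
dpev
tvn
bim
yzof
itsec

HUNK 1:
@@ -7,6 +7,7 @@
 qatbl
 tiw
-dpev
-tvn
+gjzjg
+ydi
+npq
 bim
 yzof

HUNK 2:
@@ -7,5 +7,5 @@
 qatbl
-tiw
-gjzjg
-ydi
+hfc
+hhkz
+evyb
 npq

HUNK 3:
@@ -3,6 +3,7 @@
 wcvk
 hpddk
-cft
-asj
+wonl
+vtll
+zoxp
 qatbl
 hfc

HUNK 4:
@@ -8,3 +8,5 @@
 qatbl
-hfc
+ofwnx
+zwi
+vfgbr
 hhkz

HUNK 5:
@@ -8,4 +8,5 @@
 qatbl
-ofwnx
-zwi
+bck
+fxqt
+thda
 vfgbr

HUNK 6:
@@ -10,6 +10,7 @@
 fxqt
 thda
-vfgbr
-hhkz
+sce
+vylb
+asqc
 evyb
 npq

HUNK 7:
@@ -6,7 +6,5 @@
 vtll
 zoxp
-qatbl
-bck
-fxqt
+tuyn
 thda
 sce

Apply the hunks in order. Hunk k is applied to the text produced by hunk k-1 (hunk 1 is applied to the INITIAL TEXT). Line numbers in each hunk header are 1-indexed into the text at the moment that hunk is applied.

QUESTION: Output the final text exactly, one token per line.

Hunk 1: at line 7 remove [dpev,tvn] add [gjzjg,ydi,npq] -> 14 lines: ckaq tkgxw wcvk hpddk cft asj qatbl tiw gjzjg ydi npq bim yzof itsec
Hunk 2: at line 7 remove [tiw,gjzjg,ydi] add [hfc,hhkz,evyb] -> 14 lines: ckaq tkgxw wcvk hpddk cft asj qatbl hfc hhkz evyb npq bim yzof itsec
Hunk 3: at line 3 remove [cft,asj] add [wonl,vtll,zoxp] -> 15 lines: ckaq tkgxw wcvk hpddk wonl vtll zoxp qatbl hfc hhkz evyb npq bim yzof itsec
Hunk 4: at line 8 remove [hfc] add [ofwnx,zwi,vfgbr] -> 17 lines: ckaq tkgxw wcvk hpddk wonl vtll zoxp qatbl ofwnx zwi vfgbr hhkz evyb npq bim yzof itsec
Hunk 5: at line 8 remove [ofwnx,zwi] add [bck,fxqt,thda] -> 18 lines: ckaq tkgxw wcvk hpddk wonl vtll zoxp qatbl bck fxqt thda vfgbr hhkz evyb npq bim yzof itsec
Hunk 6: at line 10 remove [vfgbr,hhkz] add [sce,vylb,asqc] -> 19 lines: ckaq tkgxw wcvk hpddk wonl vtll zoxp qatbl bck fxqt thda sce vylb asqc evyb npq bim yzof itsec
Hunk 7: at line 6 remove [qatbl,bck,fxqt] add [tuyn] -> 17 lines: ckaq tkgxw wcvk hpddk wonl vtll zoxp tuyn thda sce vylb asqc evyb npq bim yzof itsec

Answer: ckaq
tkgxw
wcvk
hpddk
wonl
vtll
zoxp
tuyn
thda
sce
vylb
asqc
evyb
npq
bim
yzof
itsec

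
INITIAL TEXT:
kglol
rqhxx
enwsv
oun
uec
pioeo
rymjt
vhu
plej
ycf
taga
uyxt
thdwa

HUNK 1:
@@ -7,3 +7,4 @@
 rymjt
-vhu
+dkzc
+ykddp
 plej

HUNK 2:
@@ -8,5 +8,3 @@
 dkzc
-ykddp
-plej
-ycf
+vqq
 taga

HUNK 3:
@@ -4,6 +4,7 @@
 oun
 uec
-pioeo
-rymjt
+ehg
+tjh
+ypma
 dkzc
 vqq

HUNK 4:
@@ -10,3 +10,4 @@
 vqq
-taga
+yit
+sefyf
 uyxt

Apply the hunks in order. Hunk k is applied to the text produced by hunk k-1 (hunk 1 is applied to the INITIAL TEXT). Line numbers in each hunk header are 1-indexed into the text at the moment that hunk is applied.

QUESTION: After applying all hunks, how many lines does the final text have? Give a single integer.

Hunk 1: at line 7 remove [vhu] add [dkzc,ykddp] -> 14 lines: kglol rqhxx enwsv oun uec pioeo rymjt dkzc ykddp plej ycf taga uyxt thdwa
Hunk 2: at line 8 remove [ykddp,plej,ycf] add [vqq] -> 12 lines: kglol rqhxx enwsv oun uec pioeo rymjt dkzc vqq taga uyxt thdwa
Hunk 3: at line 4 remove [pioeo,rymjt] add [ehg,tjh,ypma] -> 13 lines: kglol rqhxx enwsv oun uec ehg tjh ypma dkzc vqq taga uyxt thdwa
Hunk 4: at line 10 remove [taga] add [yit,sefyf] -> 14 lines: kglol rqhxx enwsv oun uec ehg tjh ypma dkzc vqq yit sefyf uyxt thdwa
Final line count: 14

Answer: 14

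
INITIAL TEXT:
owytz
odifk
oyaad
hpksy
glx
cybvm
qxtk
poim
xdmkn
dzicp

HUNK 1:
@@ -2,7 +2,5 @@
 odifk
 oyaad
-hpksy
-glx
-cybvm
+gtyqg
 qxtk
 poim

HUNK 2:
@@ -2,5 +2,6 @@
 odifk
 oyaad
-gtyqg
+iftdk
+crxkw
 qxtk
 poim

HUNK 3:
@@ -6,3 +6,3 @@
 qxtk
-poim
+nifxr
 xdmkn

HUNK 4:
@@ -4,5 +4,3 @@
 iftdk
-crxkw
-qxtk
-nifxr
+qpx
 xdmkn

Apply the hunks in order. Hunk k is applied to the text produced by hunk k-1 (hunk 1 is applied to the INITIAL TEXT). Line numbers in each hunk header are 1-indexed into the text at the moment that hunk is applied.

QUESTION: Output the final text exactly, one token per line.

Answer: owytz
odifk
oyaad
iftdk
qpx
xdmkn
dzicp

Derivation:
Hunk 1: at line 2 remove [hpksy,glx,cybvm] add [gtyqg] -> 8 lines: owytz odifk oyaad gtyqg qxtk poim xdmkn dzicp
Hunk 2: at line 2 remove [gtyqg] add [iftdk,crxkw] -> 9 lines: owytz odifk oyaad iftdk crxkw qxtk poim xdmkn dzicp
Hunk 3: at line 6 remove [poim] add [nifxr] -> 9 lines: owytz odifk oyaad iftdk crxkw qxtk nifxr xdmkn dzicp
Hunk 4: at line 4 remove [crxkw,qxtk,nifxr] add [qpx] -> 7 lines: owytz odifk oyaad iftdk qpx xdmkn dzicp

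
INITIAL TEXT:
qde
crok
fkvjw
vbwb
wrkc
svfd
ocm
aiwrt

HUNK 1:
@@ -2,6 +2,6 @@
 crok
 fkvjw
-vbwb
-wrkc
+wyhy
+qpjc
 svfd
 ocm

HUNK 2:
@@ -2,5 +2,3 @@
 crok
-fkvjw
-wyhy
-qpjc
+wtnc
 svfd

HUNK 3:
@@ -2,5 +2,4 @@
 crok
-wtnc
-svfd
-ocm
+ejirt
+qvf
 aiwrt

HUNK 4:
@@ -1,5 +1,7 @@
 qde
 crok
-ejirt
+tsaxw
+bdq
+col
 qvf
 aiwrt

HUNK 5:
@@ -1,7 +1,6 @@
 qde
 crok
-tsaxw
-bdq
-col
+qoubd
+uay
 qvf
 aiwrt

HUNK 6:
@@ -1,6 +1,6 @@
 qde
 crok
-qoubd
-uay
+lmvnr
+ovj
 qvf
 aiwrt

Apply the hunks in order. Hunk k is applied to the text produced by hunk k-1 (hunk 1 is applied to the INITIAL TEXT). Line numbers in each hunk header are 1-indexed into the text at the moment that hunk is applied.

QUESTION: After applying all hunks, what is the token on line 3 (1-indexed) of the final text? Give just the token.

Answer: lmvnr

Derivation:
Hunk 1: at line 2 remove [vbwb,wrkc] add [wyhy,qpjc] -> 8 lines: qde crok fkvjw wyhy qpjc svfd ocm aiwrt
Hunk 2: at line 2 remove [fkvjw,wyhy,qpjc] add [wtnc] -> 6 lines: qde crok wtnc svfd ocm aiwrt
Hunk 3: at line 2 remove [wtnc,svfd,ocm] add [ejirt,qvf] -> 5 lines: qde crok ejirt qvf aiwrt
Hunk 4: at line 1 remove [ejirt] add [tsaxw,bdq,col] -> 7 lines: qde crok tsaxw bdq col qvf aiwrt
Hunk 5: at line 1 remove [tsaxw,bdq,col] add [qoubd,uay] -> 6 lines: qde crok qoubd uay qvf aiwrt
Hunk 6: at line 1 remove [qoubd,uay] add [lmvnr,ovj] -> 6 lines: qde crok lmvnr ovj qvf aiwrt
Final line 3: lmvnr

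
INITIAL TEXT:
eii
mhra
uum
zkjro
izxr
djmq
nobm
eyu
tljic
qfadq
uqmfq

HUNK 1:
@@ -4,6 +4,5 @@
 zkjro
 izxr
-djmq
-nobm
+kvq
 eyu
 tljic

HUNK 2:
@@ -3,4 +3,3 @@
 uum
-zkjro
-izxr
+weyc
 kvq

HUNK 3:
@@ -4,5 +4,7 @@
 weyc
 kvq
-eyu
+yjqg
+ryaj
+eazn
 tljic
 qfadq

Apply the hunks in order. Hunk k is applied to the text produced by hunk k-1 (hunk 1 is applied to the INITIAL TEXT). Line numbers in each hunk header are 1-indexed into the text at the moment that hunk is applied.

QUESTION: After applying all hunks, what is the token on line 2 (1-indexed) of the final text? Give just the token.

Hunk 1: at line 4 remove [djmq,nobm] add [kvq] -> 10 lines: eii mhra uum zkjro izxr kvq eyu tljic qfadq uqmfq
Hunk 2: at line 3 remove [zkjro,izxr] add [weyc] -> 9 lines: eii mhra uum weyc kvq eyu tljic qfadq uqmfq
Hunk 3: at line 4 remove [eyu] add [yjqg,ryaj,eazn] -> 11 lines: eii mhra uum weyc kvq yjqg ryaj eazn tljic qfadq uqmfq
Final line 2: mhra

Answer: mhra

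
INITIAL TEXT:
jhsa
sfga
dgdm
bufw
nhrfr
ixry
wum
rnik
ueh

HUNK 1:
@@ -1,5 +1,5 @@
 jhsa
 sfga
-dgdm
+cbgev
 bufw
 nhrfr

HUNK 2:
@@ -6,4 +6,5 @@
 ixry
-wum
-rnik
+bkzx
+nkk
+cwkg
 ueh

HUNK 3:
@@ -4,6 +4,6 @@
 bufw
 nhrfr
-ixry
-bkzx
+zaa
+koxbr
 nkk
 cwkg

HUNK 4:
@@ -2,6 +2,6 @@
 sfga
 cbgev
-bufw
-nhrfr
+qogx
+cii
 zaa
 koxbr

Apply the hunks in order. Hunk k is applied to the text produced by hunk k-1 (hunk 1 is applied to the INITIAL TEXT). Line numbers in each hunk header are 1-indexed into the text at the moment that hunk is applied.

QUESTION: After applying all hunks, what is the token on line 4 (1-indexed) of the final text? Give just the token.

Hunk 1: at line 1 remove [dgdm] add [cbgev] -> 9 lines: jhsa sfga cbgev bufw nhrfr ixry wum rnik ueh
Hunk 2: at line 6 remove [wum,rnik] add [bkzx,nkk,cwkg] -> 10 lines: jhsa sfga cbgev bufw nhrfr ixry bkzx nkk cwkg ueh
Hunk 3: at line 4 remove [ixry,bkzx] add [zaa,koxbr] -> 10 lines: jhsa sfga cbgev bufw nhrfr zaa koxbr nkk cwkg ueh
Hunk 4: at line 2 remove [bufw,nhrfr] add [qogx,cii] -> 10 lines: jhsa sfga cbgev qogx cii zaa koxbr nkk cwkg ueh
Final line 4: qogx

Answer: qogx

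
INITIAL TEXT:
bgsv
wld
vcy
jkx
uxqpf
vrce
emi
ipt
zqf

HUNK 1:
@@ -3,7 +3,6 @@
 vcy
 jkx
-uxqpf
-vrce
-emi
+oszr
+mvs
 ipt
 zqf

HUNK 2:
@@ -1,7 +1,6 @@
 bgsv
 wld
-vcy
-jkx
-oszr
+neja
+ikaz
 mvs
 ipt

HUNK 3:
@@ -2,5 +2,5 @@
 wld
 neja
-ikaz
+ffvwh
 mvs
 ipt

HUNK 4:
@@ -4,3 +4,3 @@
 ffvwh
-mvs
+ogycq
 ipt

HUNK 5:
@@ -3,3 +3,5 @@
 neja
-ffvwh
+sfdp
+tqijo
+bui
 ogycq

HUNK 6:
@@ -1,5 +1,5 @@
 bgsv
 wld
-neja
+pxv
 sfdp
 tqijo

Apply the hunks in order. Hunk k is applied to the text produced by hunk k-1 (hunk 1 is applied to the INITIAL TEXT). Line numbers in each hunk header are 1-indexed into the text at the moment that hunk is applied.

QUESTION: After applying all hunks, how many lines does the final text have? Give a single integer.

Hunk 1: at line 3 remove [uxqpf,vrce,emi] add [oszr,mvs] -> 8 lines: bgsv wld vcy jkx oszr mvs ipt zqf
Hunk 2: at line 1 remove [vcy,jkx,oszr] add [neja,ikaz] -> 7 lines: bgsv wld neja ikaz mvs ipt zqf
Hunk 3: at line 2 remove [ikaz] add [ffvwh] -> 7 lines: bgsv wld neja ffvwh mvs ipt zqf
Hunk 4: at line 4 remove [mvs] add [ogycq] -> 7 lines: bgsv wld neja ffvwh ogycq ipt zqf
Hunk 5: at line 3 remove [ffvwh] add [sfdp,tqijo,bui] -> 9 lines: bgsv wld neja sfdp tqijo bui ogycq ipt zqf
Hunk 6: at line 1 remove [neja] add [pxv] -> 9 lines: bgsv wld pxv sfdp tqijo bui ogycq ipt zqf
Final line count: 9

Answer: 9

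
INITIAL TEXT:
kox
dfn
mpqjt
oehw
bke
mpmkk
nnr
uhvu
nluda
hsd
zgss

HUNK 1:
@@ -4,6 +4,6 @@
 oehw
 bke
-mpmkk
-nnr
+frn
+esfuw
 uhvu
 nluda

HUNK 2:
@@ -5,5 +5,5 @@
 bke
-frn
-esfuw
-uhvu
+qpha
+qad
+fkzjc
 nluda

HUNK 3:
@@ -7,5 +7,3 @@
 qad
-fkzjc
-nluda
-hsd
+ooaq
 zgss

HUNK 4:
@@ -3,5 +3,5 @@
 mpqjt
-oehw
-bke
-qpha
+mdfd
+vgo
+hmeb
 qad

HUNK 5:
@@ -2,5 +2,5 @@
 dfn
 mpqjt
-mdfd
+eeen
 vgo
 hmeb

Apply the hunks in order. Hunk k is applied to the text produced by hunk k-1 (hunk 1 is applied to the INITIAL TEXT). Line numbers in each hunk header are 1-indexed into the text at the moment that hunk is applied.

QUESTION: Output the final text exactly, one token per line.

Answer: kox
dfn
mpqjt
eeen
vgo
hmeb
qad
ooaq
zgss

Derivation:
Hunk 1: at line 4 remove [mpmkk,nnr] add [frn,esfuw] -> 11 lines: kox dfn mpqjt oehw bke frn esfuw uhvu nluda hsd zgss
Hunk 2: at line 5 remove [frn,esfuw,uhvu] add [qpha,qad,fkzjc] -> 11 lines: kox dfn mpqjt oehw bke qpha qad fkzjc nluda hsd zgss
Hunk 3: at line 7 remove [fkzjc,nluda,hsd] add [ooaq] -> 9 lines: kox dfn mpqjt oehw bke qpha qad ooaq zgss
Hunk 4: at line 3 remove [oehw,bke,qpha] add [mdfd,vgo,hmeb] -> 9 lines: kox dfn mpqjt mdfd vgo hmeb qad ooaq zgss
Hunk 5: at line 2 remove [mdfd] add [eeen] -> 9 lines: kox dfn mpqjt eeen vgo hmeb qad ooaq zgss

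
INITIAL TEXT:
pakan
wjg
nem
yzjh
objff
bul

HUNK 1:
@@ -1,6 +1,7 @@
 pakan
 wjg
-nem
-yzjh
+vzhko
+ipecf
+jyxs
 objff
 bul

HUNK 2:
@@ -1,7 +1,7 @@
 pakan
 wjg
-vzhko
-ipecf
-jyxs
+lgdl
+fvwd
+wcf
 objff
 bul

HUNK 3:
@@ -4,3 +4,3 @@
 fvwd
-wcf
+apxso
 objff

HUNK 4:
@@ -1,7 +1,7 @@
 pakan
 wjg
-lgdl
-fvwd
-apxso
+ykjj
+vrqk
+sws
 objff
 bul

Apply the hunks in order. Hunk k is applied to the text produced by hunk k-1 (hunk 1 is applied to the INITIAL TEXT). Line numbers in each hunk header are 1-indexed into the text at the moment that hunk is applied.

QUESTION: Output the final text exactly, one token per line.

Answer: pakan
wjg
ykjj
vrqk
sws
objff
bul

Derivation:
Hunk 1: at line 1 remove [nem,yzjh] add [vzhko,ipecf,jyxs] -> 7 lines: pakan wjg vzhko ipecf jyxs objff bul
Hunk 2: at line 1 remove [vzhko,ipecf,jyxs] add [lgdl,fvwd,wcf] -> 7 lines: pakan wjg lgdl fvwd wcf objff bul
Hunk 3: at line 4 remove [wcf] add [apxso] -> 7 lines: pakan wjg lgdl fvwd apxso objff bul
Hunk 4: at line 1 remove [lgdl,fvwd,apxso] add [ykjj,vrqk,sws] -> 7 lines: pakan wjg ykjj vrqk sws objff bul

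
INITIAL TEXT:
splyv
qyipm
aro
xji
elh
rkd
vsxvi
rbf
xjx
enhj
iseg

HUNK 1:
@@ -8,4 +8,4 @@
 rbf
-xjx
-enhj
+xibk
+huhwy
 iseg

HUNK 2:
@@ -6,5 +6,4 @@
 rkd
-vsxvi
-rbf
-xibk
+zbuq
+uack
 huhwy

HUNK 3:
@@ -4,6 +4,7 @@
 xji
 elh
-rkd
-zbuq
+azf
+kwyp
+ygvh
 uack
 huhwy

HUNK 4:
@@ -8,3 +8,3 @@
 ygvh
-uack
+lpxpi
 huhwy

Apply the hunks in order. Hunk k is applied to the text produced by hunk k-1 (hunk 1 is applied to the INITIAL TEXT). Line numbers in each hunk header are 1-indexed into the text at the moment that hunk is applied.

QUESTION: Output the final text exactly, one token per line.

Hunk 1: at line 8 remove [xjx,enhj] add [xibk,huhwy] -> 11 lines: splyv qyipm aro xji elh rkd vsxvi rbf xibk huhwy iseg
Hunk 2: at line 6 remove [vsxvi,rbf,xibk] add [zbuq,uack] -> 10 lines: splyv qyipm aro xji elh rkd zbuq uack huhwy iseg
Hunk 3: at line 4 remove [rkd,zbuq] add [azf,kwyp,ygvh] -> 11 lines: splyv qyipm aro xji elh azf kwyp ygvh uack huhwy iseg
Hunk 4: at line 8 remove [uack] add [lpxpi] -> 11 lines: splyv qyipm aro xji elh azf kwyp ygvh lpxpi huhwy iseg

Answer: splyv
qyipm
aro
xji
elh
azf
kwyp
ygvh
lpxpi
huhwy
iseg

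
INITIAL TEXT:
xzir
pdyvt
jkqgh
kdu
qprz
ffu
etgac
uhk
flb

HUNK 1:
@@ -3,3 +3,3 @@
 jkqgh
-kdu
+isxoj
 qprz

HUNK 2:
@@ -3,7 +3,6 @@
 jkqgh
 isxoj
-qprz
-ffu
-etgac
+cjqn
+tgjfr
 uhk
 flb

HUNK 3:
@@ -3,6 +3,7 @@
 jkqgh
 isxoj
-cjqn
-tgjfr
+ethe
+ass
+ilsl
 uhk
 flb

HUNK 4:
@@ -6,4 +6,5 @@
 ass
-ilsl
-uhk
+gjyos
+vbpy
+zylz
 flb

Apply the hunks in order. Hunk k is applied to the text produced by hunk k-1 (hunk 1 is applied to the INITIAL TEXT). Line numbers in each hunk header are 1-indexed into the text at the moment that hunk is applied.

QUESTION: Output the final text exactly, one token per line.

Answer: xzir
pdyvt
jkqgh
isxoj
ethe
ass
gjyos
vbpy
zylz
flb

Derivation:
Hunk 1: at line 3 remove [kdu] add [isxoj] -> 9 lines: xzir pdyvt jkqgh isxoj qprz ffu etgac uhk flb
Hunk 2: at line 3 remove [qprz,ffu,etgac] add [cjqn,tgjfr] -> 8 lines: xzir pdyvt jkqgh isxoj cjqn tgjfr uhk flb
Hunk 3: at line 3 remove [cjqn,tgjfr] add [ethe,ass,ilsl] -> 9 lines: xzir pdyvt jkqgh isxoj ethe ass ilsl uhk flb
Hunk 4: at line 6 remove [ilsl,uhk] add [gjyos,vbpy,zylz] -> 10 lines: xzir pdyvt jkqgh isxoj ethe ass gjyos vbpy zylz flb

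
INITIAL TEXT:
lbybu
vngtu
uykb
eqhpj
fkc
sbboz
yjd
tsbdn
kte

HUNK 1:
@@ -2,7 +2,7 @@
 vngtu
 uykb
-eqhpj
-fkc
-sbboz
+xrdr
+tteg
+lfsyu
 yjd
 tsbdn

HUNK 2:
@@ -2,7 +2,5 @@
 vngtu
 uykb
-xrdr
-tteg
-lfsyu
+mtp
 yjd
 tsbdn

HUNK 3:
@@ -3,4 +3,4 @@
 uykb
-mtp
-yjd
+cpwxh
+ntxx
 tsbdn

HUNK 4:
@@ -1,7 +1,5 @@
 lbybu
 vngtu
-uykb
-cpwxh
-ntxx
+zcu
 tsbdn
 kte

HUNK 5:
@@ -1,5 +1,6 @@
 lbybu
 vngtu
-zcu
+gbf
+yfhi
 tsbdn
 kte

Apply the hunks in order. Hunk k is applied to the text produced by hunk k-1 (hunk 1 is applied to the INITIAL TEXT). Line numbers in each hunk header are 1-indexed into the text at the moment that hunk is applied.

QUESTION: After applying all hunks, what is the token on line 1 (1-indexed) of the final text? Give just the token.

Hunk 1: at line 2 remove [eqhpj,fkc,sbboz] add [xrdr,tteg,lfsyu] -> 9 lines: lbybu vngtu uykb xrdr tteg lfsyu yjd tsbdn kte
Hunk 2: at line 2 remove [xrdr,tteg,lfsyu] add [mtp] -> 7 lines: lbybu vngtu uykb mtp yjd tsbdn kte
Hunk 3: at line 3 remove [mtp,yjd] add [cpwxh,ntxx] -> 7 lines: lbybu vngtu uykb cpwxh ntxx tsbdn kte
Hunk 4: at line 1 remove [uykb,cpwxh,ntxx] add [zcu] -> 5 lines: lbybu vngtu zcu tsbdn kte
Hunk 5: at line 1 remove [zcu] add [gbf,yfhi] -> 6 lines: lbybu vngtu gbf yfhi tsbdn kte
Final line 1: lbybu

Answer: lbybu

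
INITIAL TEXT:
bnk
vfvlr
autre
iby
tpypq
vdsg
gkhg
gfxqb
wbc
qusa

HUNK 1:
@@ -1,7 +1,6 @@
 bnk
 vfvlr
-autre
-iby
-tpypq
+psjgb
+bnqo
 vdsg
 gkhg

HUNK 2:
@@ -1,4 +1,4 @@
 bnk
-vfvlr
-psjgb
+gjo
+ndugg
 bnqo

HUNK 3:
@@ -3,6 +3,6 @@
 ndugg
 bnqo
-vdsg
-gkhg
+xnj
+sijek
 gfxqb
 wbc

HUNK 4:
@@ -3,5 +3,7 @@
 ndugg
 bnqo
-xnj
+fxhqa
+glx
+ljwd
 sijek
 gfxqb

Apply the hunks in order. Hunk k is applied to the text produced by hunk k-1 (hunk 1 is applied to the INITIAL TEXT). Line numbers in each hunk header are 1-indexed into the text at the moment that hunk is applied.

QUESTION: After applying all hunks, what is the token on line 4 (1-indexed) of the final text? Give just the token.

Hunk 1: at line 1 remove [autre,iby,tpypq] add [psjgb,bnqo] -> 9 lines: bnk vfvlr psjgb bnqo vdsg gkhg gfxqb wbc qusa
Hunk 2: at line 1 remove [vfvlr,psjgb] add [gjo,ndugg] -> 9 lines: bnk gjo ndugg bnqo vdsg gkhg gfxqb wbc qusa
Hunk 3: at line 3 remove [vdsg,gkhg] add [xnj,sijek] -> 9 lines: bnk gjo ndugg bnqo xnj sijek gfxqb wbc qusa
Hunk 4: at line 3 remove [xnj] add [fxhqa,glx,ljwd] -> 11 lines: bnk gjo ndugg bnqo fxhqa glx ljwd sijek gfxqb wbc qusa
Final line 4: bnqo

Answer: bnqo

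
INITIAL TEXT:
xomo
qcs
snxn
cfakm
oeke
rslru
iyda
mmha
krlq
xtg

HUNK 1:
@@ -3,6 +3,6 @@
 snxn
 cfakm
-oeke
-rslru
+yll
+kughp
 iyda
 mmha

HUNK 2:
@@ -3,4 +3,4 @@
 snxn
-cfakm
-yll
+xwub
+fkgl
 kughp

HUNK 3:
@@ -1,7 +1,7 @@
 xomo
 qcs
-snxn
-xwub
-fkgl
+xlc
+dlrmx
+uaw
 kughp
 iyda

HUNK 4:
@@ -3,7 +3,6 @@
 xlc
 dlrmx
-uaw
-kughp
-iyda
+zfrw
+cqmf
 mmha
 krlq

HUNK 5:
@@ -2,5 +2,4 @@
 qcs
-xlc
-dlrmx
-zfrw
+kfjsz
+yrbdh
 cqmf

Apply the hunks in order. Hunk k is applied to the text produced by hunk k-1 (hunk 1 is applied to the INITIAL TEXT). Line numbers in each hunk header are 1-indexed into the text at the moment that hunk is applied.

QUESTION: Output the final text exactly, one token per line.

Hunk 1: at line 3 remove [oeke,rslru] add [yll,kughp] -> 10 lines: xomo qcs snxn cfakm yll kughp iyda mmha krlq xtg
Hunk 2: at line 3 remove [cfakm,yll] add [xwub,fkgl] -> 10 lines: xomo qcs snxn xwub fkgl kughp iyda mmha krlq xtg
Hunk 3: at line 1 remove [snxn,xwub,fkgl] add [xlc,dlrmx,uaw] -> 10 lines: xomo qcs xlc dlrmx uaw kughp iyda mmha krlq xtg
Hunk 4: at line 3 remove [uaw,kughp,iyda] add [zfrw,cqmf] -> 9 lines: xomo qcs xlc dlrmx zfrw cqmf mmha krlq xtg
Hunk 5: at line 2 remove [xlc,dlrmx,zfrw] add [kfjsz,yrbdh] -> 8 lines: xomo qcs kfjsz yrbdh cqmf mmha krlq xtg

Answer: xomo
qcs
kfjsz
yrbdh
cqmf
mmha
krlq
xtg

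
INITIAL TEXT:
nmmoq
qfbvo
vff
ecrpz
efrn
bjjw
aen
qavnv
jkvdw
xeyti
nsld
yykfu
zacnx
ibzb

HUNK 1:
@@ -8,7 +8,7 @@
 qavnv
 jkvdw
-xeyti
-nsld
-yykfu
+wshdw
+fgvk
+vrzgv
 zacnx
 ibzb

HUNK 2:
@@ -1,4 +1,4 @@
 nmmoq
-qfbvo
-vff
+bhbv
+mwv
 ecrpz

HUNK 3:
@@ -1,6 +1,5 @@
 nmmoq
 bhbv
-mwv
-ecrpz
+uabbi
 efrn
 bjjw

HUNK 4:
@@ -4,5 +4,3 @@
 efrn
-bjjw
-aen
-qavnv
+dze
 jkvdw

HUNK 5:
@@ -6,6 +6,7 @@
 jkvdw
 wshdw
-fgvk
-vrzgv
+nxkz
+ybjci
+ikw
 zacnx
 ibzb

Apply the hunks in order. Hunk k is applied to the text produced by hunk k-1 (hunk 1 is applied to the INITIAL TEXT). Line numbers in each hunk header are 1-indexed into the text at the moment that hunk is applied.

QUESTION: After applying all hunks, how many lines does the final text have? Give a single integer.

Answer: 12

Derivation:
Hunk 1: at line 8 remove [xeyti,nsld,yykfu] add [wshdw,fgvk,vrzgv] -> 14 lines: nmmoq qfbvo vff ecrpz efrn bjjw aen qavnv jkvdw wshdw fgvk vrzgv zacnx ibzb
Hunk 2: at line 1 remove [qfbvo,vff] add [bhbv,mwv] -> 14 lines: nmmoq bhbv mwv ecrpz efrn bjjw aen qavnv jkvdw wshdw fgvk vrzgv zacnx ibzb
Hunk 3: at line 1 remove [mwv,ecrpz] add [uabbi] -> 13 lines: nmmoq bhbv uabbi efrn bjjw aen qavnv jkvdw wshdw fgvk vrzgv zacnx ibzb
Hunk 4: at line 4 remove [bjjw,aen,qavnv] add [dze] -> 11 lines: nmmoq bhbv uabbi efrn dze jkvdw wshdw fgvk vrzgv zacnx ibzb
Hunk 5: at line 6 remove [fgvk,vrzgv] add [nxkz,ybjci,ikw] -> 12 lines: nmmoq bhbv uabbi efrn dze jkvdw wshdw nxkz ybjci ikw zacnx ibzb
Final line count: 12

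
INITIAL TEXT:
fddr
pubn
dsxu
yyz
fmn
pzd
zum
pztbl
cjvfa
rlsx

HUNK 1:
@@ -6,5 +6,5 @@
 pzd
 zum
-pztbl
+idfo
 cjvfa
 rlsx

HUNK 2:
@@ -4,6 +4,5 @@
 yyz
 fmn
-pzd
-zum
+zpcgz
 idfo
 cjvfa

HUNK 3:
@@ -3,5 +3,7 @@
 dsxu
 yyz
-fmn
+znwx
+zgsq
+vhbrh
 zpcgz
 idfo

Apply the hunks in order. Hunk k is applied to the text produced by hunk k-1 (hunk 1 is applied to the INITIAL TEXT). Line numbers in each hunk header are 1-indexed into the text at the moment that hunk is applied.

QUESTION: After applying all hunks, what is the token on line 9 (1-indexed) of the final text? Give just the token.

Answer: idfo

Derivation:
Hunk 1: at line 6 remove [pztbl] add [idfo] -> 10 lines: fddr pubn dsxu yyz fmn pzd zum idfo cjvfa rlsx
Hunk 2: at line 4 remove [pzd,zum] add [zpcgz] -> 9 lines: fddr pubn dsxu yyz fmn zpcgz idfo cjvfa rlsx
Hunk 3: at line 3 remove [fmn] add [znwx,zgsq,vhbrh] -> 11 lines: fddr pubn dsxu yyz znwx zgsq vhbrh zpcgz idfo cjvfa rlsx
Final line 9: idfo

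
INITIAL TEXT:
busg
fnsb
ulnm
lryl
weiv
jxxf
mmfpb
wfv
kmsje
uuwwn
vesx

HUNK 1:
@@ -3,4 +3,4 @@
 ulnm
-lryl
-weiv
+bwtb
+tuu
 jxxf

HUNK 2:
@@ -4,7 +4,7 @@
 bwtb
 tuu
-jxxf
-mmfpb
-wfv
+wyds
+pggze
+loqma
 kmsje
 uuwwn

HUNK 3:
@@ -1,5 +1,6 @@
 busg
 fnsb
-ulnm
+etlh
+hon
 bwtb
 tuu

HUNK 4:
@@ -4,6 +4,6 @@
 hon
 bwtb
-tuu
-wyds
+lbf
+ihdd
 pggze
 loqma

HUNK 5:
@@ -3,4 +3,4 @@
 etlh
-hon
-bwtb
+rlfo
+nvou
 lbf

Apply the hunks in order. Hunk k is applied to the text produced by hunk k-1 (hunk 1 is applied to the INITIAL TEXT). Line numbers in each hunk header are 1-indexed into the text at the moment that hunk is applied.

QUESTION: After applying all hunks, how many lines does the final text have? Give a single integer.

Hunk 1: at line 3 remove [lryl,weiv] add [bwtb,tuu] -> 11 lines: busg fnsb ulnm bwtb tuu jxxf mmfpb wfv kmsje uuwwn vesx
Hunk 2: at line 4 remove [jxxf,mmfpb,wfv] add [wyds,pggze,loqma] -> 11 lines: busg fnsb ulnm bwtb tuu wyds pggze loqma kmsje uuwwn vesx
Hunk 3: at line 1 remove [ulnm] add [etlh,hon] -> 12 lines: busg fnsb etlh hon bwtb tuu wyds pggze loqma kmsje uuwwn vesx
Hunk 4: at line 4 remove [tuu,wyds] add [lbf,ihdd] -> 12 lines: busg fnsb etlh hon bwtb lbf ihdd pggze loqma kmsje uuwwn vesx
Hunk 5: at line 3 remove [hon,bwtb] add [rlfo,nvou] -> 12 lines: busg fnsb etlh rlfo nvou lbf ihdd pggze loqma kmsje uuwwn vesx
Final line count: 12

Answer: 12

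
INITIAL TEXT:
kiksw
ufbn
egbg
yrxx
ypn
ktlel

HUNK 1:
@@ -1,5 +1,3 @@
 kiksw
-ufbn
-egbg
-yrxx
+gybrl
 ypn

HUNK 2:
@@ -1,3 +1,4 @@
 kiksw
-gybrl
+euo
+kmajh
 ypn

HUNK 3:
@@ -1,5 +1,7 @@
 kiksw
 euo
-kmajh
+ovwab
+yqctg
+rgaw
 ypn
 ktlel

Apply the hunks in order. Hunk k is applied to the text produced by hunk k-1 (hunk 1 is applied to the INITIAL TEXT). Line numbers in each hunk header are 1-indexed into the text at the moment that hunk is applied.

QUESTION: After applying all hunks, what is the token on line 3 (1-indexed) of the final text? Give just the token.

Answer: ovwab

Derivation:
Hunk 1: at line 1 remove [ufbn,egbg,yrxx] add [gybrl] -> 4 lines: kiksw gybrl ypn ktlel
Hunk 2: at line 1 remove [gybrl] add [euo,kmajh] -> 5 lines: kiksw euo kmajh ypn ktlel
Hunk 3: at line 1 remove [kmajh] add [ovwab,yqctg,rgaw] -> 7 lines: kiksw euo ovwab yqctg rgaw ypn ktlel
Final line 3: ovwab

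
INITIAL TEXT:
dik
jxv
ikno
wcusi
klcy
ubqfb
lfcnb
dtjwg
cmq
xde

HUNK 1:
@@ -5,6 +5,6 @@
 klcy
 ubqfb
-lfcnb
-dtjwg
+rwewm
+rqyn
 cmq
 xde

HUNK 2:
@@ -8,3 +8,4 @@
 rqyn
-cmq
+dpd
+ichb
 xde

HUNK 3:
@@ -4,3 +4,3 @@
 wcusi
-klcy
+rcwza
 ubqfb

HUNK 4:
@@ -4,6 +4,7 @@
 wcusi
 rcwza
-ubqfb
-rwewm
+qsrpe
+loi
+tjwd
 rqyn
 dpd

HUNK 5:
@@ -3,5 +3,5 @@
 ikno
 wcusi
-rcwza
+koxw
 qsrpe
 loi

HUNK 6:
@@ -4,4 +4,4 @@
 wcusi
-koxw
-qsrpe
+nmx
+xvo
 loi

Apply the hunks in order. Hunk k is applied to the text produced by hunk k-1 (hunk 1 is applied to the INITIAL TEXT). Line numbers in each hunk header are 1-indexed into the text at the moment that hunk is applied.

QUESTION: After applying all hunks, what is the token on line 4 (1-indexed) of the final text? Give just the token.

Answer: wcusi

Derivation:
Hunk 1: at line 5 remove [lfcnb,dtjwg] add [rwewm,rqyn] -> 10 lines: dik jxv ikno wcusi klcy ubqfb rwewm rqyn cmq xde
Hunk 2: at line 8 remove [cmq] add [dpd,ichb] -> 11 lines: dik jxv ikno wcusi klcy ubqfb rwewm rqyn dpd ichb xde
Hunk 3: at line 4 remove [klcy] add [rcwza] -> 11 lines: dik jxv ikno wcusi rcwza ubqfb rwewm rqyn dpd ichb xde
Hunk 4: at line 4 remove [ubqfb,rwewm] add [qsrpe,loi,tjwd] -> 12 lines: dik jxv ikno wcusi rcwza qsrpe loi tjwd rqyn dpd ichb xde
Hunk 5: at line 3 remove [rcwza] add [koxw] -> 12 lines: dik jxv ikno wcusi koxw qsrpe loi tjwd rqyn dpd ichb xde
Hunk 6: at line 4 remove [koxw,qsrpe] add [nmx,xvo] -> 12 lines: dik jxv ikno wcusi nmx xvo loi tjwd rqyn dpd ichb xde
Final line 4: wcusi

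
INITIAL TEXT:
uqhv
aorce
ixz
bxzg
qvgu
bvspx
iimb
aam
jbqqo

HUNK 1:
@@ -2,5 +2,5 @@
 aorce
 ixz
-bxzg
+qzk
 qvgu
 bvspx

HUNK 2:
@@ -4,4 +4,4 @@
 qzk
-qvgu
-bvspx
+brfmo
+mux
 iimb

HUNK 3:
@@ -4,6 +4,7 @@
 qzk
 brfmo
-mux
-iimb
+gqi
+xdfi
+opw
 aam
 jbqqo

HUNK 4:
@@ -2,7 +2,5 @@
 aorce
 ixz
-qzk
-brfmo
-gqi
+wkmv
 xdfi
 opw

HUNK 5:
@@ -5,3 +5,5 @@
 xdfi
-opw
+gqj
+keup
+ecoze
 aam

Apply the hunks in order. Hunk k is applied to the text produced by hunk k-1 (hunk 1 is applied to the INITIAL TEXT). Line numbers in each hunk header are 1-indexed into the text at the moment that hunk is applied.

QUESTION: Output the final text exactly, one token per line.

Answer: uqhv
aorce
ixz
wkmv
xdfi
gqj
keup
ecoze
aam
jbqqo

Derivation:
Hunk 1: at line 2 remove [bxzg] add [qzk] -> 9 lines: uqhv aorce ixz qzk qvgu bvspx iimb aam jbqqo
Hunk 2: at line 4 remove [qvgu,bvspx] add [brfmo,mux] -> 9 lines: uqhv aorce ixz qzk brfmo mux iimb aam jbqqo
Hunk 3: at line 4 remove [mux,iimb] add [gqi,xdfi,opw] -> 10 lines: uqhv aorce ixz qzk brfmo gqi xdfi opw aam jbqqo
Hunk 4: at line 2 remove [qzk,brfmo,gqi] add [wkmv] -> 8 lines: uqhv aorce ixz wkmv xdfi opw aam jbqqo
Hunk 5: at line 5 remove [opw] add [gqj,keup,ecoze] -> 10 lines: uqhv aorce ixz wkmv xdfi gqj keup ecoze aam jbqqo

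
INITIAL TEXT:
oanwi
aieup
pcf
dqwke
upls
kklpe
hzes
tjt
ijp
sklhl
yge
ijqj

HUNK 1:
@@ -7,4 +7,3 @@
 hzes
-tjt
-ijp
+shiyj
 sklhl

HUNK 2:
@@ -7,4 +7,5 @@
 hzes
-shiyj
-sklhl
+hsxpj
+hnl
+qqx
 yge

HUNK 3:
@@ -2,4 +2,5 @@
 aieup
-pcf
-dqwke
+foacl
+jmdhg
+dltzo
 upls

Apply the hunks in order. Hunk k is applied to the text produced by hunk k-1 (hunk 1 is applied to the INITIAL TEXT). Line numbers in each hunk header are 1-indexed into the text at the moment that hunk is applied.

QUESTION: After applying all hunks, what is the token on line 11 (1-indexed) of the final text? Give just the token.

Hunk 1: at line 7 remove [tjt,ijp] add [shiyj] -> 11 lines: oanwi aieup pcf dqwke upls kklpe hzes shiyj sklhl yge ijqj
Hunk 2: at line 7 remove [shiyj,sklhl] add [hsxpj,hnl,qqx] -> 12 lines: oanwi aieup pcf dqwke upls kklpe hzes hsxpj hnl qqx yge ijqj
Hunk 3: at line 2 remove [pcf,dqwke] add [foacl,jmdhg,dltzo] -> 13 lines: oanwi aieup foacl jmdhg dltzo upls kklpe hzes hsxpj hnl qqx yge ijqj
Final line 11: qqx

Answer: qqx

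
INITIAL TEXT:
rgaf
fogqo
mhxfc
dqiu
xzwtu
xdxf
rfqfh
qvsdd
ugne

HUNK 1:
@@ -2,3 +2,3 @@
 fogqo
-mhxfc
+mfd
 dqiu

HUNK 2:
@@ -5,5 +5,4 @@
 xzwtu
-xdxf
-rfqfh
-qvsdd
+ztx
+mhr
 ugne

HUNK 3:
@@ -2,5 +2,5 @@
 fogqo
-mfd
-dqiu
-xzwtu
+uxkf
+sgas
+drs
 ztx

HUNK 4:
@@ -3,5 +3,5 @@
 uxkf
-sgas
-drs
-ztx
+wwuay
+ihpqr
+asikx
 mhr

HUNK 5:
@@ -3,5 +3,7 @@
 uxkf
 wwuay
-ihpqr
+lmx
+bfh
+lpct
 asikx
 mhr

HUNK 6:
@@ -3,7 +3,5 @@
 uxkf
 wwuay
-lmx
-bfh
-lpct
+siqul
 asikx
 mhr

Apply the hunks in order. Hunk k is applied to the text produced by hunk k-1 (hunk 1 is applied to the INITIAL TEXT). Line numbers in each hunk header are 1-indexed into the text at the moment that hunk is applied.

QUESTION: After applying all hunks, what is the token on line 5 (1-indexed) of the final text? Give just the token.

Answer: siqul

Derivation:
Hunk 1: at line 2 remove [mhxfc] add [mfd] -> 9 lines: rgaf fogqo mfd dqiu xzwtu xdxf rfqfh qvsdd ugne
Hunk 2: at line 5 remove [xdxf,rfqfh,qvsdd] add [ztx,mhr] -> 8 lines: rgaf fogqo mfd dqiu xzwtu ztx mhr ugne
Hunk 3: at line 2 remove [mfd,dqiu,xzwtu] add [uxkf,sgas,drs] -> 8 lines: rgaf fogqo uxkf sgas drs ztx mhr ugne
Hunk 4: at line 3 remove [sgas,drs,ztx] add [wwuay,ihpqr,asikx] -> 8 lines: rgaf fogqo uxkf wwuay ihpqr asikx mhr ugne
Hunk 5: at line 3 remove [ihpqr] add [lmx,bfh,lpct] -> 10 lines: rgaf fogqo uxkf wwuay lmx bfh lpct asikx mhr ugne
Hunk 6: at line 3 remove [lmx,bfh,lpct] add [siqul] -> 8 lines: rgaf fogqo uxkf wwuay siqul asikx mhr ugne
Final line 5: siqul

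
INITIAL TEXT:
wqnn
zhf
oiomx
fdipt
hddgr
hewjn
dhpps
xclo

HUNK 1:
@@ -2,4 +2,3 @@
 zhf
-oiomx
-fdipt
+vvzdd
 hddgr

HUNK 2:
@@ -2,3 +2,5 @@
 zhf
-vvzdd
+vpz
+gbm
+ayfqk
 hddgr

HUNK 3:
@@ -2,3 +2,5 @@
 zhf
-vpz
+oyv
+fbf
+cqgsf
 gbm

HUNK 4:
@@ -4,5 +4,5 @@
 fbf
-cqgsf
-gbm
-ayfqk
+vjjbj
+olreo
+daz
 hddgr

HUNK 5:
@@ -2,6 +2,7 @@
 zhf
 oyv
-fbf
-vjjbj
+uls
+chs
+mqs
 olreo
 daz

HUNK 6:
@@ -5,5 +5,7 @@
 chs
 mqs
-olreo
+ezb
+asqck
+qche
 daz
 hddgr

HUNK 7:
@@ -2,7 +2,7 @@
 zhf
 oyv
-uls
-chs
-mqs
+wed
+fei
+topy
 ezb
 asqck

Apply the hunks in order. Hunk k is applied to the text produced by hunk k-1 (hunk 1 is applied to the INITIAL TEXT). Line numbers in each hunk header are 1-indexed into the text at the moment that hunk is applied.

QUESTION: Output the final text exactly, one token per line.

Answer: wqnn
zhf
oyv
wed
fei
topy
ezb
asqck
qche
daz
hddgr
hewjn
dhpps
xclo

Derivation:
Hunk 1: at line 2 remove [oiomx,fdipt] add [vvzdd] -> 7 lines: wqnn zhf vvzdd hddgr hewjn dhpps xclo
Hunk 2: at line 2 remove [vvzdd] add [vpz,gbm,ayfqk] -> 9 lines: wqnn zhf vpz gbm ayfqk hddgr hewjn dhpps xclo
Hunk 3: at line 2 remove [vpz] add [oyv,fbf,cqgsf] -> 11 lines: wqnn zhf oyv fbf cqgsf gbm ayfqk hddgr hewjn dhpps xclo
Hunk 4: at line 4 remove [cqgsf,gbm,ayfqk] add [vjjbj,olreo,daz] -> 11 lines: wqnn zhf oyv fbf vjjbj olreo daz hddgr hewjn dhpps xclo
Hunk 5: at line 2 remove [fbf,vjjbj] add [uls,chs,mqs] -> 12 lines: wqnn zhf oyv uls chs mqs olreo daz hddgr hewjn dhpps xclo
Hunk 6: at line 5 remove [olreo] add [ezb,asqck,qche] -> 14 lines: wqnn zhf oyv uls chs mqs ezb asqck qche daz hddgr hewjn dhpps xclo
Hunk 7: at line 2 remove [uls,chs,mqs] add [wed,fei,topy] -> 14 lines: wqnn zhf oyv wed fei topy ezb asqck qche daz hddgr hewjn dhpps xclo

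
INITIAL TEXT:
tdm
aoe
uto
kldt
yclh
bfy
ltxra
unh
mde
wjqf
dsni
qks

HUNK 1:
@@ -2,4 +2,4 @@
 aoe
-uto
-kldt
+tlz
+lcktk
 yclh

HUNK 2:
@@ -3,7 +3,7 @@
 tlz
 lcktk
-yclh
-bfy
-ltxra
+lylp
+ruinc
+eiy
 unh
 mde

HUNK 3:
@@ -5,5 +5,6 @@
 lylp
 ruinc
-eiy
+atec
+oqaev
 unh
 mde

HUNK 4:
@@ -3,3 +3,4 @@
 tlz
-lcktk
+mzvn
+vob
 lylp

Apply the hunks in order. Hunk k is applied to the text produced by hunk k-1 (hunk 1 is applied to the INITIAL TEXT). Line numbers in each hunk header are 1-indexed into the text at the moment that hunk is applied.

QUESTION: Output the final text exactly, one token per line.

Answer: tdm
aoe
tlz
mzvn
vob
lylp
ruinc
atec
oqaev
unh
mde
wjqf
dsni
qks

Derivation:
Hunk 1: at line 2 remove [uto,kldt] add [tlz,lcktk] -> 12 lines: tdm aoe tlz lcktk yclh bfy ltxra unh mde wjqf dsni qks
Hunk 2: at line 3 remove [yclh,bfy,ltxra] add [lylp,ruinc,eiy] -> 12 lines: tdm aoe tlz lcktk lylp ruinc eiy unh mde wjqf dsni qks
Hunk 3: at line 5 remove [eiy] add [atec,oqaev] -> 13 lines: tdm aoe tlz lcktk lylp ruinc atec oqaev unh mde wjqf dsni qks
Hunk 4: at line 3 remove [lcktk] add [mzvn,vob] -> 14 lines: tdm aoe tlz mzvn vob lylp ruinc atec oqaev unh mde wjqf dsni qks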